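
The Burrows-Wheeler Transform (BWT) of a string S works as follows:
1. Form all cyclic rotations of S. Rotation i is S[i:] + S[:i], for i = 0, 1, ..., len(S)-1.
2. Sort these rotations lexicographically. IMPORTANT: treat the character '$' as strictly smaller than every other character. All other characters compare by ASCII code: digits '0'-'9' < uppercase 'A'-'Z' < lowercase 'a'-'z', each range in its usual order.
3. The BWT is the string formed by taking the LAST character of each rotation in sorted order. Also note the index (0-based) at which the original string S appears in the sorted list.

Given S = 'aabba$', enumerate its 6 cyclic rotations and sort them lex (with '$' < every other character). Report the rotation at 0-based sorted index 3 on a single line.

All 6 rotations (rotation i = S[i:]+S[:i]):
  rot[0] = aabba$
  rot[1] = abba$a
  rot[2] = bba$aa
  rot[3] = ba$aab
  rot[4] = a$aabb
  rot[5] = $aabba
Sorted (with $ < everything):
  sorted[0] = $aabba
  sorted[1] = a$aabb
  sorted[2] = aabba$
  sorted[3] = abba$a
  sorted[4] = ba$aab
  sorted[5] = bba$aa
sorted[3] = abba$a

Answer: abba$a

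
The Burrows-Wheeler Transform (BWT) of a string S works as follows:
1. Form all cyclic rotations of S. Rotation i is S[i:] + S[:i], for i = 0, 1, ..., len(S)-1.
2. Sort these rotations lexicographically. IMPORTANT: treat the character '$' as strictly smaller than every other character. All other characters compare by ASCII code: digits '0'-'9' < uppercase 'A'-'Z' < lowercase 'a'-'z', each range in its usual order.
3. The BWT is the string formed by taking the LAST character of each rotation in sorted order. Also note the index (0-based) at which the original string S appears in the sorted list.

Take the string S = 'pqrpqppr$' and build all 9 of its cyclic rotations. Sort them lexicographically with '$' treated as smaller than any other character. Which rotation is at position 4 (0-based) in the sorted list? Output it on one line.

Answer: pr$pqrpqp

Derivation:
All 9 rotations (rotation i = S[i:]+S[:i]):
  rot[0] = pqrpqppr$
  rot[1] = qrpqppr$p
  rot[2] = rpqppr$pq
  rot[3] = pqppr$pqr
  rot[4] = qppr$pqrp
  rot[5] = ppr$pqrpq
  rot[6] = pr$pqrpqp
  rot[7] = r$pqrpqpp
  rot[8] = $pqrpqppr
Sorted (with $ < everything):
  sorted[0] = $pqrpqppr
  sorted[1] = ppr$pqrpq
  sorted[2] = pqppr$pqr
  sorted[3] = pqrpqppr$
  sorted[4] = pr$pqrpqp
  sorted[5] = qppr$pqrp
  sorted[6] = qrpqppr$p
  sorted[7] = r$pqrpqpp
  sorted[8] = rpqppr$pq
sorted[4] = pr$pqrpqp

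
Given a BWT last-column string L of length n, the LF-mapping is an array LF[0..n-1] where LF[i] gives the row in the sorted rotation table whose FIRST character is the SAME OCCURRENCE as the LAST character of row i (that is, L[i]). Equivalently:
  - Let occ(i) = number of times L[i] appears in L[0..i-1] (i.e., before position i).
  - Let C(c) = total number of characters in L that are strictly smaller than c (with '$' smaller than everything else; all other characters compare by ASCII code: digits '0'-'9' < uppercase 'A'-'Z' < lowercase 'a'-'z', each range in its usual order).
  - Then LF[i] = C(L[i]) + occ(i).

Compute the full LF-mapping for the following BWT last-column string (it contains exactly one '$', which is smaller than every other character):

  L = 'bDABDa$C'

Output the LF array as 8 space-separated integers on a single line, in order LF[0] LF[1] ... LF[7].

Answer: 7 4 1 2 5 6 0 3

Derivation:
Char counts: '$':1, 'A':1, 'B':1, 'C':1, 'D':2, 'a':1, 'b':1
C (first-col start): C('$')=0, C('A')=1, C('B')=2, C('C')=3, C('D')=4, C('a')=6, C('b')=7
L[0]='b': occ=0, LF[0]=C('b')+0=7+0=7
L[1]='D': occ=0, LF[1]=C('D')+0=4+0=4
L[2]='A': occ=0, LF[2]=C('A')+0=1+0=1
L[3]='B': occ=0, LF[3]=C('B')+0=2+0=2
L[4]='D': occ=1, LF[4]=C('D')+1=4+1=5
L[5]='a': occ=0, LF[5]=C('a')+0=6+0=6
L[6]='$': occ=0, LF[6]=C('$')+0=0+0=0
L[7]='C': occ=0, LF[7]=C('C')+0=3+0=3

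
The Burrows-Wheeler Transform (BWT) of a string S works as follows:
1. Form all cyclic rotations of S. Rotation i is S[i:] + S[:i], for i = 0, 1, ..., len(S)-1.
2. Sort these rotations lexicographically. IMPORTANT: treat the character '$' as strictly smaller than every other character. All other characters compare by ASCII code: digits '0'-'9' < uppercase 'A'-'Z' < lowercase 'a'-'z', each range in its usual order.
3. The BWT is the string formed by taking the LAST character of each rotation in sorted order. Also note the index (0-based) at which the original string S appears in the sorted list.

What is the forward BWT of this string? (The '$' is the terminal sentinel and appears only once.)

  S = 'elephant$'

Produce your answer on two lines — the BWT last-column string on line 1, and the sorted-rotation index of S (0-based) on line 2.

All 9 rotations (rotation i = S[i:]+S[:i]):
  rot[0] = elephant$
  rot[1] = lephant$e
  rot[2] = ephant$el
  rot[3] = phant$ele
  rot[4] = hant$elep
  rot[5] = ant$eleph
  rot[6] = nt$elepha
  rot[7] = t$elephan
  rot[8] = $elephant
Sorted (with $ < everything):
  sorted[0] = $elephant  (last char: 't')
  sorted[1] = ant$eleph  (last char: 'h')
  sorted[2] = elephant$  (last char: '$')
  sorted[3] = ephant$el  (last char: 'l')
  sorted[4] = hant$elep  (last char: 'p')
  sorted[5] = lephant$e  (last char: 'e')
  sorted[6] = nt$elepha  (last char: 'a')
  sorted[7] = phant$ele  (last char: 'e')
  sorted[8] = t$elephan  (last char: 'n')
Last column: th$lpeaen
Original string S is at sorted index 2

Answer: th$lpeaen
2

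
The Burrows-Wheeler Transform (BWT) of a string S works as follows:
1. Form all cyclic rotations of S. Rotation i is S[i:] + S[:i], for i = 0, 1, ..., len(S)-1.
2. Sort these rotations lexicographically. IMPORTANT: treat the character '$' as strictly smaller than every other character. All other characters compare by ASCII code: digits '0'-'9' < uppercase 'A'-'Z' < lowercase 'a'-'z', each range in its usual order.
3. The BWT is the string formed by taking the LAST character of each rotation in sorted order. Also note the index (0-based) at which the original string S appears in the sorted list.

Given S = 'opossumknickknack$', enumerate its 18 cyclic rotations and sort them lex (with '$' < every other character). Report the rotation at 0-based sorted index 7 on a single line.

Answer: knack$opossumknick

Derivation:
All 18 rotations (rotation i = S[i:]+S[:i]):
  rot[0] = opossumknickknack$
  rot[1] = possumknickknack$o
  rot[2] = ossumknickknack$op
  rot[3] = ssumknickknack$opo
  rot[4] = sumknickknack$opos
  rot[5] = umknickknack$oposs
  rot[6] = mknickknack$opossu
  rot[7] = knickknack$opossum
  rot[8] = nickknack$opossumk
  rot[9] = ickknack$opossumkn
  rot[10] = ckknack$opossumkni
  rot[11] = kknack$opossumknic
  rot[12] = knack$opossumknick
  rot[13] = nack$opossumknickk
  rot[14] = ack$opossumknickkn
  rot[15] = ck$opossumknickkna
  rot[16] = k$opossumknickknac
  rot[17] = $opossumknickknack
Sorted (with $ < everything):
  sorted[0] = $opossumknickknack
  sorted[1] = ack$opossumknickkn
  sorted[2] = ck$opossumknickkna
  sorted[3] = ckknack$opossumkni
  sorted[4] = ickknack$opossumkn
  sorted[5] = k$opossumknickknac
  sorted[6] = kknack$opossumknic
  sorted[7] = knack$opossumknick
  sorted[8] = knickknack$opossum
  sorted[9] = mknickknack$opossu
  sorted[10] = nack$opossumknickk
  sorted[11] = nickknack$opossumk
  sorted[12] = opossumknickknack$
  sorted[13] = ossumknickknack$op
  sorted[14] = possumknickknack$o
  sorted[15] = ssumknickknack$opo
  sorted[16] = sumknickknack$opos
  sorted[17] = umknickknack$oposs
sorted[7] = knack$opossumknick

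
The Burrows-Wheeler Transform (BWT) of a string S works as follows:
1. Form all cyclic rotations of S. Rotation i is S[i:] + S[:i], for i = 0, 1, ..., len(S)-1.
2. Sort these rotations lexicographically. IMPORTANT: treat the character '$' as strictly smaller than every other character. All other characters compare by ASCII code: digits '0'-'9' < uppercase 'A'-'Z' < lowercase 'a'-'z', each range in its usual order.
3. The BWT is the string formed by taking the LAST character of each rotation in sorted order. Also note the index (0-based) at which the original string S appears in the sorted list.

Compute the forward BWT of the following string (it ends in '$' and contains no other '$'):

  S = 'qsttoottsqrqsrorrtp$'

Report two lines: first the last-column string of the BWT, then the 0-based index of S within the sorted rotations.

All 20 rotations (rotation i = S[i:]+S[:i]):
  rot[0] = qsttoottsqrqsrorrtp$
  rot[1] = sttoottsqrqsrorrtp$q
  rot[2] = ttoottsqrqsrorrtp$qs
  rot[3] = toottsqrqsrorrtp$qst
  rot[4] = oottsqrqsrorrtp$qstt
  rot[5] = ottsqrqsrorrtp$qstto
  rot[6] = ttsqrqsrorrtp$qsttoo
  rot[7] = tsqrqsrorrtp$qsttoot
  rot[8] = sqrqsrorrtp$qsttoott
  rot[9] = qrqsrorrtp$qsttootts
  rot[10] = rqsrorrtp$qsttoottsq
  rot[11] = qsrorrtp$qsttoottsqr
  rot[12] = srorrtp$qsttoottsqrq
  rot[13] = rorrtp$qsttoottsqrqs
  rot[14] = orrtp$qsttoottsqrqsr
  rot[15] = rrtp$qsttoottsqrqsro
  rot[16] = rtp$qsttoottsqrqsror
  rot[17] = tp$qsttoottsqrqsrorr
  rot[18] = p$qsttoottsqrqsrorrt
  rot[19] = $qsttoottsqrqsrorrtp
Sorted (with $ < everything):
  sorted[0] = $qsttoottsqrqsrorrtp  (last char: 'p')
  sorted[1] = oottsqrqsrorrtp$qstt  (last char: 't')
  sorted[2] = orrtp$qsttoottsqrqsr  (last char: 'r')
  sorted[3] = ottsqrqsrorrtp$qstto  (last char: 'o')
  sorted[4] = p$qsttoottsqrqsrorrt  (last char: 't')
  sorted[5] = qrqsrorrtp$qsttootts  (last char: 's')
  sorted[6] = qsrorrtp$qsttoottsqr  (last char: 'r')
  sorted[7] = qsttoottsqrqsrorrtp$  (last char: '$')
  sorted[8] = rorrtp$qsttoottsqrqs  (last char: 's')
  sorted[9] = rqsrorrtp$qsttoottsq  (last char: 'q')
  sorted[10] = rrtp$qsttoottsqrqsro  (last char: 'o')
  sorted[11] = rtp$qsttoottsqrqsror  (last char: 'r')
  sorted[12] = sqrqsrorrtp$qsttoott  (last char: 't')
  sorted[13] = srorrtp$qsttoottsqrq  (last char: 'q')
  sorted[14] = sttoottsqrqsrorrtp$q  (last char: 'q')
  sorted[15] = toottsqrqsrorrtp$qst  (last char: 't')
  sorted[16] = tp$qsttoottsqrqsrorr  (last char: 'r')
  sorted[17] = tsqrqsrorrtp$qsttoot  (last char: 't')
  sorted[18] = ttoottsqrqsrorrtp$qs  (last char: 's')
  sorted[19] = ttsqrqsrorrtp$qsttoo  (last char: 'o')
Last column: ptrotsr$sqortqqtrtso
Original string S is at sorted index 7

Answer: ptrotsr$sqortqqtrtso
7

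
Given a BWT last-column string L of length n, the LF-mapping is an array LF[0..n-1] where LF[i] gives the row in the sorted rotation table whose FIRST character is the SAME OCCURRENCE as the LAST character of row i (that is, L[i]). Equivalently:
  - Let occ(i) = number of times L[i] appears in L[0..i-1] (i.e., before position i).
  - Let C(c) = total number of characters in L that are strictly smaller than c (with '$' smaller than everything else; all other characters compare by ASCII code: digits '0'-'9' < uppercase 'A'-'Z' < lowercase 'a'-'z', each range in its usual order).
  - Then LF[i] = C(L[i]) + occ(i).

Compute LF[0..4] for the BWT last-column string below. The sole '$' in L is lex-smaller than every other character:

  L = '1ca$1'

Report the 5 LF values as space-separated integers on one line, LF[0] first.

Answer: 1 4 3 0 2

Derivation:
Char counts: '$':1, '1':2, 'a':1, 'c':1
C (first-col start): C('$')=0, C('1')=1, C('a')=3, C('c')=4
L[0]='1': occ=0, LF[0]=C('1')+0=1+0=1
L[1]='c': occ=0, LF[1]=C('c')+0=4+0=4
L[2]='a': occ=0, LF[2]=C('a')+0=3+0=3
L[3]='$': occ=0, LF[3]=C('$')+0=0+0=0
L[4]='1': occ=1, LF[4]=C('1')+1=1+1=2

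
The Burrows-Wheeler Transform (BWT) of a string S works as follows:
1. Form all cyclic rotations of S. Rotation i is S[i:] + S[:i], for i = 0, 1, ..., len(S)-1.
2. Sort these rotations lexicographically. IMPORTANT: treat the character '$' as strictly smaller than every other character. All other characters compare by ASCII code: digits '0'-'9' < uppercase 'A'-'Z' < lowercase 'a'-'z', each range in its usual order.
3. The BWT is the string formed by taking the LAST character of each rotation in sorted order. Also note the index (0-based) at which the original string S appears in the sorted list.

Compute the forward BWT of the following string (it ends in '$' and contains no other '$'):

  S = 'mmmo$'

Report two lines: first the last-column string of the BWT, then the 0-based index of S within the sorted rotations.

All 5 rotations (rotation i = S[i:]+S[:i]):
  rot[0] = mmmo$
  rot[1] = mmo$m
  rot[2] = mo$mm
  rot[3] = o$mmm
  rot[4] = $mmmo
Sorted (with $ < everything):
  sorted[0] = $mmmo  (last char: 'o')
  sorted[1] = mmmo$  (last char: '$')
  sorted[2] = mmo$m  (last char: 'm')
  sorted[3] = mo$mm  (last char: 'm')
  sorted[4] = o$mmm  (last char: 'm')
Last column: o$mmm
Original string S is at sorted index 1

Answer: o$mmm
1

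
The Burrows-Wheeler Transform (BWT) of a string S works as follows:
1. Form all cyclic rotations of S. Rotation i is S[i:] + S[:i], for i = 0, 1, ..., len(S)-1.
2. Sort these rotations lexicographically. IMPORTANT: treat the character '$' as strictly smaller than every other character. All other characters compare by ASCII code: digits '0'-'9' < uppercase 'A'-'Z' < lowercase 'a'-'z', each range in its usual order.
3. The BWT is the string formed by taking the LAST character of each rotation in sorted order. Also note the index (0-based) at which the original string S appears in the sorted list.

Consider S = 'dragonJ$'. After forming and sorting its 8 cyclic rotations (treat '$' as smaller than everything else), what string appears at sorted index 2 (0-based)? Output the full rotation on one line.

Answer: agonJ$dr

Derivation:
All 8 rotations (rotation i = S[i:]+S[:i]):
  rot[0] = dragonJ$
  rot[1] = ragonJ$d
  rot[2] = agonJ$dr
  rot[3] = gonJ$dra
  rot[4] = onJ$drag
  rot[5] = nJ$drago
  rot[6] = J$dragon
  rot[7] = $dragonJ
Sorted (with $ < everything):
  sorted[0] = $dragonJ
  sorted[1] = J$dragon
  sorted[2] = agonJ$dr
  sorted[3] = dragonJ$
  sorted[4] = gonJ$dra
  sorted[5] = nJ$drago
  sorted[6] = onJ$drag
  sorted[7] = ragonJ$d
sorted[2] = agonJ$dr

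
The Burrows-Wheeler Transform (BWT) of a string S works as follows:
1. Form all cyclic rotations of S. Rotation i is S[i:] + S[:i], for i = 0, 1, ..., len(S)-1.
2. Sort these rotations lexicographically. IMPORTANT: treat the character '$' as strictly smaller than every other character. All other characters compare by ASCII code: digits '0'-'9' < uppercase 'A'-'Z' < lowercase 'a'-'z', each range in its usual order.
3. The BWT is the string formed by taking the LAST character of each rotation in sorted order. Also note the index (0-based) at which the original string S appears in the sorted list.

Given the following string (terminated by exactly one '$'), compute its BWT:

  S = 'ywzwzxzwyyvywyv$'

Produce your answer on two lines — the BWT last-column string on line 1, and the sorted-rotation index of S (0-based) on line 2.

All 16 rotations (rotation i = S[i:]+S[:i]):
  rot[0] = ywzwzxzwyyvywyv$
  rot[1] = wzwzxzwyyvywyv$y
  rot[2] = zwzxzwyyvywyv$yw
  rot[3] = wzxzwyyvywyv$ywz
  rot[4] = zxzwyyvywyv$ywzw
  rot[5] = xzwyyvywyv$ywzwz
  rot[6] = zwyyvywyv$ywzwzx
  rot[7] = wyyvywyv$ywzwzxz
  rot[8] = yyvywyv$ywzwzxzw
  rot[9] = yvywyv$ywzwzxzwy
  rot[10] = vywyv$ywzwzxzwyy
  rot[11] = ywyv$ywzwzxzwyyv
  rot[12] = wyv$ywzwzxzwyyvy
  rot[13] = yv$ywzwzxzwyyvyw
  rot[14] = v$ywzwzxzwyyvywy
  rot[15] = $ywzwzxzwyyvywyv
Sorted (with $ < everything):
  sorted[0] = $ywzwzxzwyyvywyv  (last char: 'v')
  sorted[1] = v$ywzwzxzwyyvywy  (last char: 'y')
  sorted[2] = vywyv$ywzwzxzwyy  (last char: 'y')
  sorted[3] = wyv$ywzwzxzwyyvy  (last char: 'y')
  sorted[4] = wyyvywyv$ywzwzxz  (last char: 'z')
  sorted[5] = wzwzxzwyyvywyv$y  (last char: 'y')
  sorted[6] = wzxzwyyvywyv$ywz  (last char: 'z')
  sorted[7] = xzwyyvywyv$ywzwz  (last char: 'z')
  sorted[8] = yv$ywzwzxzwyyvyw  (last char: 'w')
  sorted[9] = yvywyv$ywzwzxzwy  (last char: 'y')
  sorted[10] = ywyv$ywzwzxzwyyv  (last char: 'v')
  sorted[11] = ywzwzxzwyyvywyv$  (last char: '$')
  sorted[12] = yyvywyv$ywzwzxzw  (last char: 'w')
  sorted[13] = zwyyvywyv$ywzwzx  (last char: 'x')
  sorted[14] = zwzxzwyyvywyv$yw  (last char: 'w')
  sorted[15] = zxzwyyvywyv$ywzw  (last char: 'w')
Last column: vyyyzyzzwyv$wxww
Original string S is at sorted index 11

Answer: vyyyzyzzwyv$wxww
11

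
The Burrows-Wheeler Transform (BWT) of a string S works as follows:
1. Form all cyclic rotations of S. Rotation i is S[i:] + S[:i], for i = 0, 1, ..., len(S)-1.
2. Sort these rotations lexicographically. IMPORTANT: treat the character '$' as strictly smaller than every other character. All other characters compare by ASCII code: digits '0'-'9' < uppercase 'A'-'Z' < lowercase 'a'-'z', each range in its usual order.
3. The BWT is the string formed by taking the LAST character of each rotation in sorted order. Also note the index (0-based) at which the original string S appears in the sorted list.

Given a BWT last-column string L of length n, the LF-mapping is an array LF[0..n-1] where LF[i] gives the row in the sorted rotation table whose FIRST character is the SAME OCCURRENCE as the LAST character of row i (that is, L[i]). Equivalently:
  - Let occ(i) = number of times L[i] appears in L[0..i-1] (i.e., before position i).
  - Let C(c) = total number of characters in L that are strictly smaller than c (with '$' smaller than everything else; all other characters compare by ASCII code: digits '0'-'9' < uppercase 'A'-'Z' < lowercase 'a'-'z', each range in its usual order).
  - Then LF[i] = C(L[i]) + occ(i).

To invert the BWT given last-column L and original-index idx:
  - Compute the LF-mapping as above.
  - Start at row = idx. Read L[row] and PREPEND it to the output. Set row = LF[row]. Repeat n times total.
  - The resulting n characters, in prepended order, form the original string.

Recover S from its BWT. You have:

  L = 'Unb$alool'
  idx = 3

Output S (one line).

Answer: balloonU$

Derivation:
LF mapping: 1 6 3 0 2 4 7 8 5
Walk LF starting at row 3, prepending L[row]:
  step 1: row=3, L[3]='$', prepend. Next row=LF[3]=0
  step 2: row=0, L[0]='U', prepend. Next row=LF[0]=1
  step 3: row=1, L[1]='n', prepend. Next row=LF[1]=6
  step 4: row=6, L[6]='o', prepend. Next row=LF[6]=7
  step 5: row=7, L[7]='o', prepend. Next row=LF[7]=8
  step 6: row=8, L[8]='l', prepend. Next row=LF[8]=5
  step 7: row=5, L[5]='l', prepend. Next row=LF[5]=4
  step 8: row=4, L[4]='a', prepend. Next row=LF[4]=2
  step 9: row=2, L[2]='b', prepend. Next row=LF[2]=3
Reversed output: balloonU$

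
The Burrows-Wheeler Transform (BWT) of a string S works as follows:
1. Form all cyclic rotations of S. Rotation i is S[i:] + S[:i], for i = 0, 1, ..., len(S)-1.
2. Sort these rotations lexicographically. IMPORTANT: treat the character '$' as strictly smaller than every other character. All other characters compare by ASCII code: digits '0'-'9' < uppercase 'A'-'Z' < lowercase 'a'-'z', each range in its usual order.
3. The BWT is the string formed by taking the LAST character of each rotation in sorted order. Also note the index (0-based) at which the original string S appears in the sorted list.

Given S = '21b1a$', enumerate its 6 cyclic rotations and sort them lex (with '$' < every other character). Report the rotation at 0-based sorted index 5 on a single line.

Answer: b1a$21

Derivation:
All 6 rotations (rotation i = S[i:]+S[:i]):
  rot[0] = 21b1a$
  rot[1] = 1b1a$2
  rot[2] = b1a$21
  rot[3] = 1a$21b
  rot[4] = a$21b1
  rot[5] = $21b1a
Sorted (with $ < everything):
  sorted[0] = $21b1a
  sorted[1] = 1a$21b
  sorted[2] = 1b1a$2
  sorted[3] = 21b1a$
  sorted[4] = a$21b1
  sorted[5] = b1a$21
sorted[5] = b1a$21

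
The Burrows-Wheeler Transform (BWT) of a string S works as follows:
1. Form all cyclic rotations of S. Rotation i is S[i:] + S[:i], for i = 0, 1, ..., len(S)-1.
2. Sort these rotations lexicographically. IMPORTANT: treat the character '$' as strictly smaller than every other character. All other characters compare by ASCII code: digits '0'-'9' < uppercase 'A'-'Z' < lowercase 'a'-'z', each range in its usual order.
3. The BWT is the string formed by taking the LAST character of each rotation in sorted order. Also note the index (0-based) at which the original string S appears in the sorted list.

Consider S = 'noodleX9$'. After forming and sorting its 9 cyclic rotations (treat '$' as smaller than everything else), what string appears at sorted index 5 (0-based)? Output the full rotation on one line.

Answer: leX9$nood

Derivation:
All 9 rotations (rotation i = S[i:]+S[:i]):
  rot[0] = noodleX9$
  rot[1] = oodleX9$n
  rot[2] = odleX9$no
  rot[3] = dleX9$noo
  rot[4] = leX9$nood
  rot[5] = eX9$noodl
  rot[6] = X9$noodle
  rot[7] = 9$noodleX
  rot[8] = $noodleX9
Sorted (with $ < everything):
  sorted[0] = $noodleX9
  sorted[1] = 9$noodleX
  sorted[2] = X9$noodle
  sorted[3] = dleX9$noo
  sorted[4] = eX9$noodl
  sorted[5] = leX9$nood
  sorted[6] = noodleX9$
  sorted[7] = odleX9$no
  sorted[8] = oodleX9$n
sorted[5] = leX9$nood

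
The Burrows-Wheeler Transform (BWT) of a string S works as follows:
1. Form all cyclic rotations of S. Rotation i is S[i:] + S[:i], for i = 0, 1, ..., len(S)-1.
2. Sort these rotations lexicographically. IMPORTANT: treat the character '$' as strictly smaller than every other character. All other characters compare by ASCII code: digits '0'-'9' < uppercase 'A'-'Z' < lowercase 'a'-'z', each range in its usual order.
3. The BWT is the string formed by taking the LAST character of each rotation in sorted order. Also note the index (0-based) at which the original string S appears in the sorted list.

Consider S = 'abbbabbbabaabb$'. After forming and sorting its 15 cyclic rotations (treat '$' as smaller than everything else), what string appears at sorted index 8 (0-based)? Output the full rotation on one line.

All 15 rotations (rotation i = S[i:]+S[:i]):
  rot[0] = abbbabbbabaabb$
  rot[1] = bbbabbbabaabb$a
  rot[2] = bbabbbabaabb$ab
  rot[3] = babbbabaabb$abb
  rot[4] = abbbabaabb$abbb
  rot[5] = bbbabaabb$abbba
  rot[6] = bbabaabb$abbbab
  rot[7] = babaabb$abbbabb
  rot[8] = abaabb$abbbabbb
  rot[9] = baabb$abbbabbba
  rot[10] = aabb$abbbabbbab
  rot[11] = abb$abbbabbbaba
  rot[12] = bb$abbbabbbabaa
  rot[13] = b$abbbabbbabaab
  rot[14] = $abbbabbbabaabb
Sorted (with $ < everything):
  sorted[0] = $abbbabbbabaabb
  sorted[1] = aabb$abbbabbbab
  sorted[2] = abaabb$abbbabbb
  sorted[3] = abb$abbbabbbaba
  sorted[4] = abbbabaabb$abbb
  sorted[5] = abbbabbbabaabb$
  sorted[6] = b$abbbabbbabaab
  sorted[7] = baabb$abbbabbba
  sorted[8] = babaabb$abbbabb
  sorted[9] = babbbabaabb$abb
  sorted[10] = bb$abbbabbbabaa
  sorted[11] = bbabaabb$abbbab
  sorted[12] = bbabbbabaabb$ab
  sorted[13] = bbbabaabb$abbba
  sorted[14] = bbbabbbabaabb$a
sorted[8] = babaabb$abbbabb

Answer: babaabb$abbbabb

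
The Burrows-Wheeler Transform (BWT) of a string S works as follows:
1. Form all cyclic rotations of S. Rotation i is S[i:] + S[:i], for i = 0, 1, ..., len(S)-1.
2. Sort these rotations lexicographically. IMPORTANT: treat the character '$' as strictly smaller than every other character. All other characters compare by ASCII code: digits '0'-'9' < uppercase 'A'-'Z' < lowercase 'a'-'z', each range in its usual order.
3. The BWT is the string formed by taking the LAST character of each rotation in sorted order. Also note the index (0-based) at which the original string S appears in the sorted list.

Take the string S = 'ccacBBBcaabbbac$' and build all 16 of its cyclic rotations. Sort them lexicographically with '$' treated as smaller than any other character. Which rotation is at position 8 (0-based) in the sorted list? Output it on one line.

Answer: bac$ccacBBBcaabb

Derivation:
All 16 rotations (rotation i = S[i:]+S[:i]):
  rot[0] = ccacBBBcaabbbac$
  rot[1] = cacBBBcaabbbac$c
  rot[2] = acBBBcaabbbac$cc
  rot[3] = cBBBcaabbbac$cca
  rot[4] = BBBcaabbbac$ccac
  rot[5] = BBcaabbbac$ccacB
  rot[6] = Bcaabbbac$ccacBB
  rot[7] = caabbbac$ccacBBB
  rot[8] = aabbbac$ccacBBBc
  rot[9] = abbbac$ccacBBBca
  rot[10] = bbbac$ccacBBBcaa
  rot[11] = bbac$ccacBBBcaab
  rot[12] = bac$ccacBBBcaabb
  rot[13] = ac$ccacBBBcaabbb
  rot[14] = c$ccacBBBcaabbba
  rot[15] = $ccacBBBcaabbbac
Sorted (with $ < everything):
  sorted[0] = $ccacBBBcaabbbac
  sorted[1] = BBBcaabbbac$ccac
  sorted[2] = BBcaabbbac$ccacB
  sorted[3] = Bcaabbbac$ccacBB
  sorted[4] = aabbbac$ccacBBBc
  sorted[5] = abbbac$ccacBBBca
  sorted[6] = ac$ccacBBBcaabbb
  sorted[7] = acBBBcaabbbac$cc
  sorted[8] = bac$ccacBBBcaabb
  sorted[9] = bbac$ccacBBBcaab
  sorted[10] = bbbac$ccacBBBcaa
  sorted[11] = c$ccacBBBcaabbba
  sorted[12] = cBBBcaabbbac$cca
  sorted[13] = caabbbac$ccacBBB
  sorted[14] = cacBBBcaabbbac$c
  sorted[15] = ccacBBBcaabbbac$
sorted[8] = bac$ccacBBBcaabb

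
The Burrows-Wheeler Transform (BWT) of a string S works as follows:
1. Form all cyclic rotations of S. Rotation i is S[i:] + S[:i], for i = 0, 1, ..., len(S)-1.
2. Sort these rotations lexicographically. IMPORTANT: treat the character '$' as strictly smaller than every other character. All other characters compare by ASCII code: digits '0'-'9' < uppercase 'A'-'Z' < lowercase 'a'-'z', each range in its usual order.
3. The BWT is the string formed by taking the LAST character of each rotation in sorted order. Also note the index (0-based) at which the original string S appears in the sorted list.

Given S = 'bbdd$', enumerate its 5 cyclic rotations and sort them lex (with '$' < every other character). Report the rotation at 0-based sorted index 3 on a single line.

All 5 rotations (rotation i = S[i:]+S[:i]):
  rot[0] = bbdd$
  rot[1] = bdd$b
  rot[2] = dd$bb
  rot[3] = d$bbd
  rot[4] = $bbdd
Sorted (with $ < everything):
  sorted[0] = $bbdd
  sorted[1] = bbdd$
  sorted[2] = bdd$b
  sorted[3] = d$bbd
  sorted[4] = dd$bb
sorted[3] = d$bbd

Answer: d$bbd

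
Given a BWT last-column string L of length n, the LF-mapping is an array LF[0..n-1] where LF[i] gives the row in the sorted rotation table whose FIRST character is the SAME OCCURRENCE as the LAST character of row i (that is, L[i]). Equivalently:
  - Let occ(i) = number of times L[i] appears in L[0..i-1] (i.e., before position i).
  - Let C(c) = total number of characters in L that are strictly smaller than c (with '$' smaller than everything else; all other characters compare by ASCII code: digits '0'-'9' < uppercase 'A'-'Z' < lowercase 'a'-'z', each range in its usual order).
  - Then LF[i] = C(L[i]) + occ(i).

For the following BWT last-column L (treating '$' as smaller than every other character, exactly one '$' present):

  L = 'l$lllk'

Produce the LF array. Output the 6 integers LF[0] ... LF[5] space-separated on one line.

Char counts: '$':1, 'k':1, 'l':4
C (first-col start): C('$')=0, C('k')=1, C('l')=2
L[0]='l': occ=0, LF[0]=C('l')+0=2+0=2
L[1]='$': occ=0, LF[1]=C('$')+0=0+0=0
L[2]='l': occ=1, LF[2]=C('l')+1=2+1=3
L[3]='l': occ=2, LF[3]=C('l')+2=2+2=4
L[4]='l': occ=3, LF[4]=C('l')+3=2+3=5
L[5]='k': occ=0, LF[5]=C('k')+0=1+0=1

Answer: 2 0 3 4 5 1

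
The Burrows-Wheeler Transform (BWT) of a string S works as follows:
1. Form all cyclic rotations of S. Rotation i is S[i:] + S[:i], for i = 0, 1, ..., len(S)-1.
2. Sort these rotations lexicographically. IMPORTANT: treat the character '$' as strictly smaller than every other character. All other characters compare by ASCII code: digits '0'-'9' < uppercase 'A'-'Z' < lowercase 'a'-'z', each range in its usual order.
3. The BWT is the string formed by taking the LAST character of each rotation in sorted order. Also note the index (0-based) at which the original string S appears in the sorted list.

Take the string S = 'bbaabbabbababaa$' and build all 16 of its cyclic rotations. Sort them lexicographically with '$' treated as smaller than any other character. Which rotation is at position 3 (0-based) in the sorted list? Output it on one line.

Answer: aabbabbababaa$bb

Derivation:
All 16 rotations (rotation i = S[i:]+S[:i]):
  rot[0] = bbaabbabbababaa$
  rot[1] = baabbabbababaa$b
  rot[2] = aabbabbababaa$bb
  rot[3] = abbabbababaa$bba
  rot[4] = bbabbababaa$bbaa
  rot[5] = babbababaa$bbaab
  rot[6] = abbababaa$bbaabb
  rot[7] = bbababaa$bbaabba
  rot[8] = bababaa$bbaabbab
  rot[9] = ababaa$bbaabbabb
  rot[10] = babaa$bbaabbabba
  rot[11] = abaa$bbaabbabbab
  rot[12] = baa$bbaabbabbaba
  rot[13] = aa$bbaabbabbabab
  rot[14] = a$bbaabbabbababa
  rot[15] = $bbaabbabbababaa
Sorted (with $ < everything):
  sorted[0] = $bbaabbabbababaa
  sorted[1] = a$bbaabbabbababa
  sorted[2] = aa$bbaabbabbabab
  sorted[3] = aabbabbababaa$bb
  sorted[4] = abaa$bbaabbabbab
  sorted[5] = ababaa$bbaabbabb
  sorted[6] = abbababaa$bbaabb
  sorted[7] = abbabbababaa$bba
  sorted[8] = baa$bbaabbabbaba
  sorted[9] = baabbabbababaa$b
  sorted[10] = babaa$bbaabbabba
  sorted[11] = bababaa$bbaabbab
  sorted[12] = babbababaa$bbaab
  sorted[13] = bbaabbabbababaa$
  sorted[14] = bbababaa$bbaabba
  sorted[15] = bbabbababaa$bbaa
sorted[3] = aabbabbababaa$bb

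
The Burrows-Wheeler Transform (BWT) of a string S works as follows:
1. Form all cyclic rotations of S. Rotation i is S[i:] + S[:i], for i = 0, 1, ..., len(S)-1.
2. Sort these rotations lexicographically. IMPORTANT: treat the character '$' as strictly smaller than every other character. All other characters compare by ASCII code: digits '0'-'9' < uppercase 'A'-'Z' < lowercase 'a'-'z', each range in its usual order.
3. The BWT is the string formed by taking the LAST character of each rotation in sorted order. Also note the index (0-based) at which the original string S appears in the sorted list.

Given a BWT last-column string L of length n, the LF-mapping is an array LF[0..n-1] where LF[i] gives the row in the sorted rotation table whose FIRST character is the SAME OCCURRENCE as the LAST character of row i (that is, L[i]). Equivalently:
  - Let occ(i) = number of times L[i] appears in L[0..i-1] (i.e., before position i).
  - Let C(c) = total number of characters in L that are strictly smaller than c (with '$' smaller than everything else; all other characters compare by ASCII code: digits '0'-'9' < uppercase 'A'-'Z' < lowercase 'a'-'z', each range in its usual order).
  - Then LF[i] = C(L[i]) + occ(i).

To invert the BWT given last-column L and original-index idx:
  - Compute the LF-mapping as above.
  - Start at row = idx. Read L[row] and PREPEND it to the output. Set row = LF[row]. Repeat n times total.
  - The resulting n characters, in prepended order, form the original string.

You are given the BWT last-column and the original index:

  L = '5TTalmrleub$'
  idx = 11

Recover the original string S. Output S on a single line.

Answer: umbrellaTT5$

Derivation:
LF mapping: 1 2 3 4 7 9 10 8 6 11 5 0
Walk LF starting at row 11, prepending L[row]:
  step 1: row=11, L[11]='$', prepend. Next row=LF[11]=0
  step 2: row=0, L[0]='5', prepend. Next row=LF[0]=1
  step 3: row=1, L[1]='T', prepend. Next row=LF[1]=2
  step 4: row=2, L[2]='T', prepend. Next row=LF[2]=3
  step 5: row=3, L[3]='a', prepend. Next row=LF[3]=4
  step 6: row=4, L[4]='l', prepend. Next row=LF[4]=7
  step 7: row=7, L[7]='l', prepend. Next row=LF[7]=8
  step 8: row=8, L[8]='e', prepend. Next row=LF[8]=6
  step 9: row=6, L[6]='r', prepend. Next row=LF[6]=10
  step 10: row=10, L[10]='b', prepend. Next row=LF[10]=5
  step 11: row=5, L[5]='m', prepend. Next row=LF[5]=9
  step 12: row=9, L[9]='u', prepend. Next row=LF[9]=11
Reversed output: umbrellaTT5$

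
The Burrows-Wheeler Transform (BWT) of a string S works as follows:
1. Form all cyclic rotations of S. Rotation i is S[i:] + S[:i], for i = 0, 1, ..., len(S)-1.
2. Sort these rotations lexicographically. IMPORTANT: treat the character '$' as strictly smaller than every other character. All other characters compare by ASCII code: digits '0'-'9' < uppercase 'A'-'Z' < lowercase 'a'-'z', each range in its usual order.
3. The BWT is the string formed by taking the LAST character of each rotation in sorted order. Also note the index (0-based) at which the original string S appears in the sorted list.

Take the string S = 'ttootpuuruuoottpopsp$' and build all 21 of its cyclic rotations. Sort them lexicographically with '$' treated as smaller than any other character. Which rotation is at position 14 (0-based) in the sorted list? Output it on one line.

All 21 rotations (rotation i = S[i:]+S[:i]):
  rot[0] = ttootpuuruuoottpopsp$
  rot[1] = tootpuuruuoottpopsp$t
  rot[2] = ootpuuruuoottpopsp$tt
  rot[3] = otpuuruuoottpopsp$tto
  rot[4] = tpuuruuoottpopsp$ttoo
  rot[5] = puuruuoottpopsp$ttoot
  rot[6] = uuruuoottpopsp$ttootp
  rot[7] = uruuoottpopsp$ttootpu
  rot[8] = ruuoottpopsp$ttootpuu
  rot[9] = uuoottpopsp$ttootpuur
  rot[10] = uoottpopsp$ttootpuuru
  rot[11] = oottpopsp$ttootpuuruu
  rot[12] = ottpopsp$ttootpuuruuo
  rot[13] = ttpopsp$ttootpuuruuoo
  rot[14] = tpopsp$ttootpuuruuoot
  rot[15] = popsp$ttootpuuruuoott
  rot[16] = opsp$ttootpuuruuoottp
  rot[17] = psp$ttootpuuruuoottpo
  rot[18] = sp$ttootpuuruuoottpop
  rot[19] = p$ttootpuuruuoottpops
  rot[20] = $ttootpuuruuoottpopsp
Sorted (with $ < everything):
  sorted[0] = $ttootpuuruuoottpopsp
  sorted[1] = ootpuuruuoottpopsp$tt
  sorted[2] = oottpopsp$ttootpuuruu
  sorted[3] = opsp$ttootpuuruuoottp
  sorted[4] = otpuuruuoottpopsp$tto
  sorted[5] = ottpopsp$ttootpuuruuo
  sorted[6] = p$ttootpuuruuoottpops
  sorted[7] = popsp$ttootpuuruuoott
  sorted[8] = psp$ttootpuuruuoottpo
  sorted[9] = puuruuoottpopsp$ttoot
  sorted[10] = ruuoottpopsp$ttootpuu
  sorted[11] = sp$ttootpuuruuoottpop
  sorted[12] = tootpuuruuoottpopsp$t
  sorted[13] = tpopsp$ttootpuuruuoot
  sorted[14] = tpuuruuoottpopsp$ttoo
  sorted[15] = ttootpuuruuoottpopsp$
  sorted[16] = ttpopsp$ttootpuuruuoo
  sorted[17] = uoottpopsp$ttootpuuru
  sorted[18] = uruuoottpopsp$ttootpu
  sorted[19] = uuoottpopsp$ttootpuur
  sorted[20] = uuruuoottpopsp$ttootp
sorted[14] = tpuuruuoottpopsp$ttoo

Answer: tpuuruuoottpopsp$ttoo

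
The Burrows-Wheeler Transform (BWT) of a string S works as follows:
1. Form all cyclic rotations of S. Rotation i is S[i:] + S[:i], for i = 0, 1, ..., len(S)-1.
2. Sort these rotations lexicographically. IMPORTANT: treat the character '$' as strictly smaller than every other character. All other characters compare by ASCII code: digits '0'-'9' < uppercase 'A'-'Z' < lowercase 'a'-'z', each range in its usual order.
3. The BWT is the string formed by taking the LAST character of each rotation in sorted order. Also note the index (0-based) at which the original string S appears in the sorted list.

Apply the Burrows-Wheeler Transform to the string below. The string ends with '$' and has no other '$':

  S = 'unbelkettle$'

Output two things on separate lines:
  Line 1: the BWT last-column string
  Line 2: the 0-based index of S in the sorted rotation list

Answer: enlbklteute$
11

Derivation:
All 12 rotations (rotation i = S[i:]+S[:i]):
  rot[0] = unbelkettle$
  rot[1] = nbelkettle$u
  rot[2] = belkettle$un
  rot[3] = elkettle$unb
  rot[4] = lkettle$unbe
  rot[5] = kettle$unbel
  rot[6] = ettle$unbelk
  rot[7] = ttle$unbelke
  rot[8] = tle$unbelket
  rot[9] = le$unbelkett
  rot[10] = e$unbelkettl
  rot[11] = $unbelkettle
Sorted (with $ < everything):
  sorted[0] = $unbelkettle  (last char: 'e')
  sorted[1] = belkettle$un  (last char: 'n')
  sorted[2] = e$unbelkettl  (last char: 'l')
  sorted[3] = elkettle$unb  (last char: 'b')
  sorted[4] = ettle$unbelk  (last char: 'k')
  sorted[5] = kettle$unbel  (last char: 'l')
  sorted[6] = le$unbelkett  (last char: 't')
  sorted[7] = lkettle$unbe  (last char: 'e')
  sorted[8] = nbelkettle$u  (last char: 'u')
  sorted[9] = tle$unbelket  (last char: 't')
  sorted[10] = ttle$unbelke  (last char: 'e')
  sorted[11] = unbelkettle$  (last char: '$')
Last column: enlbklteute$
Original string S is at sorted index 11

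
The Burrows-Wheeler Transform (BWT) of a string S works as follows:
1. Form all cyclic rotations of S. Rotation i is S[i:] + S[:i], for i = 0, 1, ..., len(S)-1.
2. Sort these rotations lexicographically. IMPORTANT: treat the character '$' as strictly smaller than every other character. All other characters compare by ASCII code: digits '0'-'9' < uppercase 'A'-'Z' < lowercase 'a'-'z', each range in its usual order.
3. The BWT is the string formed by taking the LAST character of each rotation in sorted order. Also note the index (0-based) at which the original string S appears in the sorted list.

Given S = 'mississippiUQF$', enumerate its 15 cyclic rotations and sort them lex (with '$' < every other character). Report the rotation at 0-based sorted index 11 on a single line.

Answer: sippiUQF$missis

Derivation:
All 15 rotations (rotation i = S[i:]+S[:i]):
  rot[0] = mississippiUQF$
  rot[1] = ississippiUQF$m
  rot[2] = ssissippiUQF$mi
  rot[3] = sissippiUQF$mis
  rot[4] = issippiUQF$miss
  rot[5] = ssippiUQF$missi
  rot[6] = sippiUQF$missis
  rot[7] = ippiUQF$mississ
  rot[8] = ppiUQF$mississi
  rot[9] = piUQF$mississip
  rot[10] = iUQF$mississipp
  rot[11] = UQF$mississippi
  rot[12] = QF$mississippiU
  rot[13] = F$mississippiUQ
  rot[14] = $mississippiUQF
Sorted (with $ < everything):
  sorted[0] = $mississippiUQF
  sorted[1] = F$mississippiUQ
  sorted[2] = QF$mississippiU
  sorted[3] = UQF$mississippi
  sorted[4] = iUQF$mississipp
  sorted[5] = ippiUQF$mississ
  sorted[6] = issippiUQF$miss
  sorted[7] = ississippiUQF$m
  sorted[8] = mississippiUQF$
  sorted[9] = piUQF$mississip
  sorted[10] = ppiUQF$mississi
  sorted[11] = sippiUQF$missis
  sorted[12] = sissippiUQF$mis
  sorted[13] = ssippiUQF$missi
  sorted[14] = ssissippiUQF$mi
sorted[11] = sippiUQF$missis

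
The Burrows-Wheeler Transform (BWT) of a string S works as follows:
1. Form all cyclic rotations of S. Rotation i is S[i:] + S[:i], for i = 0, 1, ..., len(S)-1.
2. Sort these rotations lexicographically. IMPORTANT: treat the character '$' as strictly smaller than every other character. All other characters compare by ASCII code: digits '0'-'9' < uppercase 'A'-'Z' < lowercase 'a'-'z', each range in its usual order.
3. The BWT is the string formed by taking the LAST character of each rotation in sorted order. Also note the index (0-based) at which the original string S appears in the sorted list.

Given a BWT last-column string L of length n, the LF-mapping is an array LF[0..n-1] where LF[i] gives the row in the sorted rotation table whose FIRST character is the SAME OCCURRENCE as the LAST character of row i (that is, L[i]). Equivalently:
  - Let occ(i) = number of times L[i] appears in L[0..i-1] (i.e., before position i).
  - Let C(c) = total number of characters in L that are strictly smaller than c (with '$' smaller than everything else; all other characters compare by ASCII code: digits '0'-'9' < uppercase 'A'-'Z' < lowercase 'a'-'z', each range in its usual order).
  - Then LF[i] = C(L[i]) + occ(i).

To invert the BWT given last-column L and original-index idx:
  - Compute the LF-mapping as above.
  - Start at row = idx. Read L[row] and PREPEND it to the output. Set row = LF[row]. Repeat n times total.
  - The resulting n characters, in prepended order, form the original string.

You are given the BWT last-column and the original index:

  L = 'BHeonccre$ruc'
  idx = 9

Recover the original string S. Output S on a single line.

Answer: occurrenceHB$

Derivation:
LF mapping: 1 2 6 9 8 3 4 10 7 0 11 12 5
Walk LF starting at row 9, prepending L[row]:
  step 1: row=9, L[9]='$', prepend. Next row=LF[9]=0
  step 2: row=0, L[0]='B', prepend. Next row=LF[0]=1
  step 3: row=1, L[1]='H', prepend. Next row=LF[1]=2
  step 4: row=2, L[2]='e', prepend. Next row=LF[2]=6
  step 5: row=6, L[6]='c', prepend. Next row=LF[6]=4
  step 6: row=4, L[4]='n', prepend. Next row=LF[4]=8
  step 7: row=8, L[8]='e', prepend. Next row=LF[8]=7
  step 8: row=7, L[7]='r', prepend. Next row=LF[7]=10
  step 9: row=10, L[10]='r', prepend. Next row=LF[10]=11
  step 10: row=11, L[11]='u', prepend. Next row=LF[11]=12
  step 11: row=12, L[12]='c', prepend. Next row=LF[12]=5
  step 12: row=5, L[5]='c', prepend. Next row=LF[5]=3
  step 13: row=3, L[3]='o', prepend. Next row=LF[3]=9
Reversed output: occurrenceHB$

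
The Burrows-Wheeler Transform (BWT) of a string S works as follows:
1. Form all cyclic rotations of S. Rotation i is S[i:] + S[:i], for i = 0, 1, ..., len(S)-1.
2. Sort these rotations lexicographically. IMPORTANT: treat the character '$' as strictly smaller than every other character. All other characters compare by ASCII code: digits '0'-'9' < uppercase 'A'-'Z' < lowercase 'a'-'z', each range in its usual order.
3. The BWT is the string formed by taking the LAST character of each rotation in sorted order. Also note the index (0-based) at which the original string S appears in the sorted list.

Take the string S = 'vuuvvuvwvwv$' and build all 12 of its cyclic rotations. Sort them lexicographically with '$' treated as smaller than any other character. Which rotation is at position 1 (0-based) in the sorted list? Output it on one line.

All 12 rotations (rotation i = S[i:]+S[:i]):
  rot[0] = vuuvvuvwvwv$
  rot[1] = uuvvuvwvwv$v
  rot[2] = uvvuvwvwv$vu
  rot[3] = vvuvwvwv$vuu
  rot[4] = vuvwvwv$vuuv
  rot[5] = uvwvwv$vuuvv
  rot[6] = vwvwv$vuuvvu
  rot[7] = wvwv$vuuvvuv
  rot[8] = vwv$vuuvvuvw
  rot[9] = wv$vuuvvuvwv
  rot[10] = v$vuuvvuvwvw
  rot[11] = $vuuvvuvwvwv
Sorted (with $ < everything):
  sorted[0] = $vuuvvuvwvwv
  sorted[1] = uuvvuvwvwv$v
  sorted[2] = uvvuvwvwv$vu
  sorted[3] = uvwvwv$vuuvv
  sorted[4] = v$vuuvvuvwvw
  sorted[5] = vuuvvuvwvwv$
  sorted[6] = vuvwvwv$vuuv
  sorted[7] = vvuvwvwv$vuu
  sorted[8] = vwv$vuuvvuvw
  sorted[9] = vwvwv$vuuvvu
  sorted[10] = wv$vuuvvuvwv
  sorted[11] = wvwv$vuuvvuv
sorted[1] = uuvvuvwvwv$v

Answer: uuvvuvwvwv$v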